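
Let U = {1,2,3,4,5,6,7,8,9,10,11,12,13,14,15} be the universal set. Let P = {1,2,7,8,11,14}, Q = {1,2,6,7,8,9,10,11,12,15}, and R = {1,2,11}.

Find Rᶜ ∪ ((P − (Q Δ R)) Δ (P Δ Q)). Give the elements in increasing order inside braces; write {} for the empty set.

{1,2,3,4,5,6,7,8,9,10,11,12,13,14,15}

Rᶜ = {3,4,5,6,7,8,9,10,12,13,14,15}
Q Δ R = {6,7,8,9,10,12,15}
P − (Q Δ R) = {1,2,11,14}
P Δ Q = {6,9,10,12,14,15}
(P − (Q Δ R)) Δ (P Δ Q) = {1,2,6,9,10,11,12,15}
Rᶜ ∪ ((P − (Q Δ R)) Δ (P Δ Q)) = {1,2,3,4,5,6,7,8,9,10,11,12,13,14,15}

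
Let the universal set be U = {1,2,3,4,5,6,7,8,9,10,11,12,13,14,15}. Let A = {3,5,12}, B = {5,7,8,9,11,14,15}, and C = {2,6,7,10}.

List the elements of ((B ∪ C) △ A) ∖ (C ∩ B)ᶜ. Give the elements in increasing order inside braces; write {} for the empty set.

{7}

B ∪ C = {2,5,6,7,8,9,10,11,14,15}
(B ∪ C) △ A = {2,3,6,7,8,9,10,11,12,14,15}
C ∩ B = {7}
(C ∩ B)ᶜ = {1,2,3,4,5,6,8,9,10,11,12,13,14,15}
((B ∪ C) △ A) ∖ (C ∩ B)ᶜ = {7}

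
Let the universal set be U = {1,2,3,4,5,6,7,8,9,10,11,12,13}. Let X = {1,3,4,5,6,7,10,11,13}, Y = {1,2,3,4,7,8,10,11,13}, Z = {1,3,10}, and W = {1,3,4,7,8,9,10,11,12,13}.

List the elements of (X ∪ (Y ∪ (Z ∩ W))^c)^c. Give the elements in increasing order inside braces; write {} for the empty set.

Z ∩ W = {1,3,10}
Y ∪ (Z ∩ W) = {1,2,3,4,7,8,10,11,13}
(Y ∪ (Z ∩ W))^c = {5,6,9,12}
X ∪ (Y ∪ (Z ∩ W))^c = {1,3,4,5,6,7,9,10,11,12,13}
(X ∪ (Y ∪ (Z ∩ W))^c)^c = {2,8}

{2,8}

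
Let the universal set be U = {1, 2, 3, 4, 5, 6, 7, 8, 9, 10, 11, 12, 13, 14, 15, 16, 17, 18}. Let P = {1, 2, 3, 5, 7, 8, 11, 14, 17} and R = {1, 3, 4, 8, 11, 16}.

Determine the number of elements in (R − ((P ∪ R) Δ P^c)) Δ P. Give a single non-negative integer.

11

P ∪ R = {1, 2, 3, 4, 5, 7, 8, 11, 14, 16, 17}
P^c = {4, 6, 9, 10, 12, 13, 15, 16, 18}
(P ∪ R) Δ P^c = {1, 2, 3, 5, 6, 7, 8, 9, 10, 11, 12, 13, 14, 15, 17, 18}
R − ((P ∪ R) Δ P^c) = {4, 16}
(R − ((P ∪ R) Δ P^c)) Δ P = {1, 2, 3, 4, 5, 7, 8, 11, 14, 16, 17}
|(R − ((P ∪ R) Δ P^c)) Δ P| = 11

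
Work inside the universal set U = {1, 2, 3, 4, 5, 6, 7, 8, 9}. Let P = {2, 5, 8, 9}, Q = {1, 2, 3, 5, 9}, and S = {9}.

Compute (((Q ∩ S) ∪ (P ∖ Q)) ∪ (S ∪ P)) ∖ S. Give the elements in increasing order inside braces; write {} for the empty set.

Q ∩ S = {9}
P ∖ Q = {8}
(Q ∩ S) ∪ (P ∖ Q) = {8, 9}
S ∪ P = {2, 5, 8, 9}
((Q ∩ S) ∪ (P ∖ Q)) ∪ (S ∪ P) = {2, 5, 8, 9}
(((Q ∩ S) ∪ (P ∖ Q)) ∪ (S ∪ P)) ∖ S = {2, 5, 8}

{2, 5, 8}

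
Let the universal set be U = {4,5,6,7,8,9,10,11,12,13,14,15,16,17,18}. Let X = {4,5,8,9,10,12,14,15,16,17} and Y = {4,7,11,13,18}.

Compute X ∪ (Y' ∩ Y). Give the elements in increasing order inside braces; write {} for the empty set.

Y' = {5,6,8,9,10,12,14,15,16,17}
Y' ∩ Y = {}
X ∪ (Y' ∩ Y) = {4,5,8,9,10,12,14,15,16,17}

{4,5,8,9,10,12,14,15,16,17}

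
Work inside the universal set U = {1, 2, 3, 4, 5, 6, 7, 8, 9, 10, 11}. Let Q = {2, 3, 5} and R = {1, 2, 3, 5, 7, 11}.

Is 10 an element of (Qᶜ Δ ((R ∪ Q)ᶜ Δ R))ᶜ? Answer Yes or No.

Yes

10 ∉ Q, so 10 ∈ Qᶜ
10 ∉ R and 10 ∉ Q, so 10 ∉ R ∪ Q
10 ∈ (R ∪ Q)ᶜ since 10 ∉ (R ∪ Q)
10 ∈ (R ∪ Q)ᶜ and 10 ∉ R, so 10 ∈ (R ∪ Q)ᶜ Δ R
10 ∈ Qᶜ and 10 ∈ ((R ∪ Q)ᶜ Δ R), so 10 ∉ Qᶜ Δ ((R ∪ Q)ᶜ Δ R)
10 ∈ (Qᶜ Δ ((R ∪ Q)ᶜ Δ R))ᶜ since 10 ∉ (Qᶜ Δ ((R ∪ Q)ᶜ Δ R))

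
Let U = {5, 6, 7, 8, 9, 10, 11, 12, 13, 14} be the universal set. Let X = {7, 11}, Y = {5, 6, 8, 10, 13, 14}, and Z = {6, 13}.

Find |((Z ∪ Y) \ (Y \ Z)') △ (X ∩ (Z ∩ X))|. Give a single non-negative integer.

4

Z ∪ Y = {5, 6, 8, 10, 13, 14}
Y \ Z = {5, 8, 10, 14}
(Y \ Z)' = {6, 7, 9, 11, 12, 13}
(Z ∪ Y) \ (Y \ Z)' = {5, 8, 10, 14}
Z ∩ X = {}
X ∩ (Z ∩ X) = {}
((Z ∪ Y) \ (Y \ Z)') △ (X ∩ (Z ∩ X)) = {5, 8, 10, 14}
|((Z ∪ Y) \ (Y \ Z)') △ (X ∩ (Z ∩ X))| = 4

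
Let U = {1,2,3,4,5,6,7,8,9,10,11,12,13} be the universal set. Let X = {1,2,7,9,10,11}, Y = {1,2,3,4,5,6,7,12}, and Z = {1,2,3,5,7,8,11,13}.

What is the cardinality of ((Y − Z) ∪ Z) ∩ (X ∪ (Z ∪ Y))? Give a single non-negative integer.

11

Y − Z = {4,6,12}
(Y − Z) ∪ Z = {1,2,3,4,5,6,7,8,11,12,13}
Z ∪ Y = {1,2,3,4,5,6,7,8,11,12,13}
X ∪ (Z ∪ Y) = {1,2,3,4,5,6,7,8,9,10,11,12,13}
((Y − Z) ∪ Z) ∩ (X ∪ (Z ∪ Y)) = {1,2,3,4,5,6,7,8,11,12,13}
|((Y − Z) ∪ Z) ∩ (X ∪ (Z ∪ Y))| = 11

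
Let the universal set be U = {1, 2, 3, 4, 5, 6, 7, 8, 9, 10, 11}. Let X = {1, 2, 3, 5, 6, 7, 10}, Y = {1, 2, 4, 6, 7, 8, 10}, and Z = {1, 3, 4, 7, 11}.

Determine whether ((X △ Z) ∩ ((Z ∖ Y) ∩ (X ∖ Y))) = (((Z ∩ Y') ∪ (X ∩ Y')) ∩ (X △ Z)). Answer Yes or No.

X △ Z = {2, 4, 5, 6, 10, 11}
Z ∖ Y = {3, 11}
X ∖ Y = {3, 5}
(Z ∖ Y) ∩ (X ∖ Y) = {3}
(X △ Z) ∩ ((Z ∖ Y) ∩ (X ∖ Y)) = {}
Y' = {3, 5, 9, 11}
Z ∩ Y' = {3, 11}
X ∩ Y' = {3, 5}
(Z ∩ Y') ∪ (X ∩ Y') = {3, 5, 11}
((Z ∩ Y') ∪ (X ∩ Y')) ∩ (X △ Z) = {5, 11}
5 ∈ ((Z ∩ Y') ∪ (X ∩ Y')) ∩ (X △ Z) but 5 ∉ (X △ Z) ∩ ((Z ∖ Y) ∩ (X ∖ Y)), so they differ.

No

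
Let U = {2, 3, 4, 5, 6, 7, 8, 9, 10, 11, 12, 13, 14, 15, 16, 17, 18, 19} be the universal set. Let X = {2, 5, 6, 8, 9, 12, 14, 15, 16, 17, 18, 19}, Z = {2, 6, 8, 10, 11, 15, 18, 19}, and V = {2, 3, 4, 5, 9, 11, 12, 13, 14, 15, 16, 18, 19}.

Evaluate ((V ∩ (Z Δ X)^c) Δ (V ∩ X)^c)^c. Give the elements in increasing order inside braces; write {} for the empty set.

{3, 4, 5, 9, 12, 13, 14, 16}

Z Δ X = {5, 9, 10, 11, 12, 14, 16, 17}
(Z Δ X)^c = {2, 3, 4, 6, 7, 8, 13, 15, 18, 19}
V ∩ (Z Δ X)^c = {2, 3, 4, 13, 15, 18, 19}
V ∩ X = {2, 5, 9, 12, 14, 15, 16, 18, 19}
(V ∩ X)^c = {3, 4, 6, 7, 8, 10, 11, 13, 17}
(V ∩ (Z Δ X)^c) Δ (V ∩ X)^c = {2, 6, 7, 8, 10, 11, 15, 17, 18, 19}
((V ∩ (Z Δ X)^c) Δ (V ∩ X)^c)^c = {3, 4, 5, 9, 12, 13, 14, 16}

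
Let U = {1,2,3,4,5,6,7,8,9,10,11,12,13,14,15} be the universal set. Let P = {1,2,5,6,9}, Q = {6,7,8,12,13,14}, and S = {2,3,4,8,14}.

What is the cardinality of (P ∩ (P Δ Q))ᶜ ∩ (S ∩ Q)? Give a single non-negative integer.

P Δ Q = {1,2,5,7,8,9,12,13,14}
P ∩ (P Δ Q) = {1,2,5,9}
(P ∩ (P Δ Q))ᶜ = {3,4,6,7,8,10,11,12,13,14,15}
S ∩ Q = {8,14}
(P ∩ (P Δ Q))ᶜ ∩ (S ∩ Q) = {8,14}
|(P ∩ (P Δ Q))ᶜ ∩ (S ∩ Q)| = 2

2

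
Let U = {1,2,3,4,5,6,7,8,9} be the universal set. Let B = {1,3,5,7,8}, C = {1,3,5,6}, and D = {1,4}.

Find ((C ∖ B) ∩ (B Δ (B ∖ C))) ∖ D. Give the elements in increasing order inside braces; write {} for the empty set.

C ∖ B = {6}
B ∖ C = {7,8}
B Δ (B ∖ C) = {1,3,5}
(C ∖ B) ∩ (B Δ (B ∖ C)) = {}
((C ∖ B) ∩ (B Δ (B ∖ C))) ∖ D = {}

{}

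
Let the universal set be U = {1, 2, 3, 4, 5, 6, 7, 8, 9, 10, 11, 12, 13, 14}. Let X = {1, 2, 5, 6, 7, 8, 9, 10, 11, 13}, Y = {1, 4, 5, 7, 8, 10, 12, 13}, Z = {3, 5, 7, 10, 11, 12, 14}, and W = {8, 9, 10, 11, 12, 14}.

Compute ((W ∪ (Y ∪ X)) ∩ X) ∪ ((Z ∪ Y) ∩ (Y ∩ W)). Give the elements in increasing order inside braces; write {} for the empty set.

Y ∪ X = {1, 2, 4, 5, 6, 7, 8, 9, 10, 11, 12, 13}
W ∪ (Y ∪ X) = {1, 2, 4, 5, 6, 7, 8, 9, 10, 11, 12, 13, 14}
(W ∪ (Y ∪ X)) ∩ X = {1, 2, 5, 6, 7, 8, 9, 10, 11, 13}
Z ∪ Y = {1, 3, 4, 5, 7, 8, 10, 11, 12, 13, 14}
Y ∩ W = {8, 10, 12}
(Z ∪ Y) ∩ (Y ∩ W) = {8, 10, 12}
((W ∪ (Y ∪ X)) ∩ X) ∪ ((Z ∪ Y) ∩ (Y ∩ W)) = {1, 2, 5, 6, 7, 8, 9, 10, 11, 12, 13}

{1, 2, 5, 6, 7, 8, 9, 10, 11, 12, 13}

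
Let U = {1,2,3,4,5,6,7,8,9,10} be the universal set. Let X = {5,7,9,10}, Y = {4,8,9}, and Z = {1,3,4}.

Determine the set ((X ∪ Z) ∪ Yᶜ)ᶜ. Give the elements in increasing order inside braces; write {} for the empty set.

{8}

X ∪ Z = {1,3,4,5,7,9,10}
Yᶜ = {1,2,3,5,6,7,10}
(X ∪ Z) ∪ Yᶜ = {1,2,3,4,5,6,7,9,10}
((X ∪ Z) ∪ Yᶜ)ᶜ = {8}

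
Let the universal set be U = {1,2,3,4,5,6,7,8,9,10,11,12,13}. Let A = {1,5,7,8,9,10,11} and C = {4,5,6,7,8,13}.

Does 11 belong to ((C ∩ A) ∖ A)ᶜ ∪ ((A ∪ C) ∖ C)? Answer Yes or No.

11 ∉ C and 11 ∈ A, so 11 ∉ C ∩ A
11 ∉ (C ∩ A) and 11 ∈ A, so 11 ∉ (C ∩ A) ∖ A
11 ∈ ((C ∩ A) ∖ A)ᶜ since 11 ∉ ((C ∩ A) ∖ A)
11 ∈ A and 11 ∉ C, so 11 ∈ A ∪ C
11 ∈ (A ∪ C) and 11 ∉ C, so 11 ∈ (A ∪ C) ∖ C
11 ∈ ((C ∩ A) ∖ A)ᶜ and 11 ∈ ((A ∪ C) ∖ C), so 11 ∈ ((C ∩ A) ∖ A)ᶜ ∪ ((A ∪ C) ∖ C)

Yes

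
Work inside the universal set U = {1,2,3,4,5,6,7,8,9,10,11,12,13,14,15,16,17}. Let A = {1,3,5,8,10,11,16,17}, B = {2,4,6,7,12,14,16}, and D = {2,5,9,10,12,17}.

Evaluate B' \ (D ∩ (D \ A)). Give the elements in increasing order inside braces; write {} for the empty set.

{1,3,5,8,10,11,13,15,17}

B' = {1,3,5,8,9,10,11,13,15,17}
D \ A = {2,9,12}
D ∩ (D \ A) = {2,9,12}
B' \ (D ∩ (D \ A)) = {1,3,5,8,10,11,13,15,17}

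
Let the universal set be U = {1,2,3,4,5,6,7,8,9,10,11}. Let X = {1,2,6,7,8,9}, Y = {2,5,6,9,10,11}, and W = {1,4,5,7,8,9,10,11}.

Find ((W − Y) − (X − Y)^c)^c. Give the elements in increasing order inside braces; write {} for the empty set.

{2,3,4,5,6,9,10,11}

W − Y = {1,4,7,8}
X − Y = {1,7,8}
(X − Y)^c = {2,3,4,5,6,9,10,11}
(W − Y) − (X − Y)^c = {1,7,8}
((W − Y) − (X − Y)^c)^c = {2,3,4,5,6,9,10,11}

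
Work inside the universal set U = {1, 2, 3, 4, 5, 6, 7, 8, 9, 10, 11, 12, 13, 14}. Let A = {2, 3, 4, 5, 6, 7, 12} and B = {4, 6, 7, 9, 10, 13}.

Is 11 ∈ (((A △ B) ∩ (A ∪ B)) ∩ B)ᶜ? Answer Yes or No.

Yes

11 ∉ A and 11 ∉ B, so 11 ∉ A △ B
11 ∉ A and 11 ∉ B, so 11 ∉ A ∪ B
11 ∉ (A △ B) and 11 ∉ (A ∪ B), so 11 ∉ (A △ B) ∩ (A ∪ B)
11 ∉ ((A △ B) ∩ (A ∪ B)) and 11 ∉ B, so 11 ∉ ((A △ B) ∩ (A ∪ B)) ∩ B
11 ∈ (((A △ B) ∩ (A ∪ B)) ∩ B)ᶜ since 11 ∉ (((A △ B) ∩ (A ∪ B)) ∩ B)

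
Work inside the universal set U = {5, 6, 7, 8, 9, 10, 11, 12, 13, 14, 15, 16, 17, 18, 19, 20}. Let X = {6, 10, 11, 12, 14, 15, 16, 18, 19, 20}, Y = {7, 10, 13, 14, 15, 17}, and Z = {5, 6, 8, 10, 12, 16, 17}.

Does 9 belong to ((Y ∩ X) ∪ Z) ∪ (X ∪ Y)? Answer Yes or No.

No

9 ∉ Y and 9 ∉ X, so 9 ∉ Y ∩ X
9 ∉ (Y ∩ X) and 9 ∉ Z, so 9 ∉ (Y ∩ X) ∪ Z
9 ∉ X and 9 ∉ Y, so 9 ∉ X ∪ Y
9 ∉ ((Y ∩ X) ∪ Z) and 9 ∉ (X ∪ Y), so 9 ∉ ((Y ∩ X) ∪ Z) ∪ (X ∪ Y)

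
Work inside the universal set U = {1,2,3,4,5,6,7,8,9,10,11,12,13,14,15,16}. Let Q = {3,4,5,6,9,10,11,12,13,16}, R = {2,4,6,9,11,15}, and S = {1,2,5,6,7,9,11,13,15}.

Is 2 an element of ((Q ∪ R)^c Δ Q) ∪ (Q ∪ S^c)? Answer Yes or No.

2 ∉ Q and 2 ∈ R, so 2 ∈ Q ∪ R
2 ∉ (Q ∪ R)^c since 2 ∈ (Q ∪ R)
2 ∉ (Q ∪ R)^c and 2 ∉ Q, so 2 ∉ (Q ∪ R)^c Δ Q
2 ∈ S, so 2 ∉ S^c
2 ∉ Q and 2 ∉ S^c, so 2 ∉ Q ∪ S^c
2 ∉ ((Q ∪ R)^c Δ Q) and 2 ∉ (Q ∪ S^c), so 2 ∉ ((Q ∪ R)^c Δ Q) ∪ (Q ∪ S^c)

No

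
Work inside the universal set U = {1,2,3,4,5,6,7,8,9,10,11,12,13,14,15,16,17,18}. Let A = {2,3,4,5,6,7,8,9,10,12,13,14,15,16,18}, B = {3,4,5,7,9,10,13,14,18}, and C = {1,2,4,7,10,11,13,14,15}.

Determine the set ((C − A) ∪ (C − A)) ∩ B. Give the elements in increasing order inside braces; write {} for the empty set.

{}

C − A = {1,11}
(C − A) ∪ (C − A) = {1,11}
((C − A) ∪ (C − A)) ∩ B = {}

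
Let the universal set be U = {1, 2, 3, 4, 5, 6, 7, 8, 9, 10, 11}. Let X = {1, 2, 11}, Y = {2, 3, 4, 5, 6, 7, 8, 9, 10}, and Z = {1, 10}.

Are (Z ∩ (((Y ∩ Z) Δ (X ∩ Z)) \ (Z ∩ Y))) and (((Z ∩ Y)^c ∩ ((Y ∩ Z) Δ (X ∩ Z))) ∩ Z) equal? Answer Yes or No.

Y ∩ Z = {10}
X ∩ Z = {1}
(Y ∩ Z) Δ (X ∩ Z) = {1, 10}
Z ∩ Y = {10}
((Y ∩ Z) Δ (X ∩ Z)) \ (Z ∩ Y) = {1}
Z ∩ (((Y ∩ Z) Δ (X ∩ Z)) \ (Z ∩ Y)) = {1}
(Z ∩ Y)^c = {1, 2, 3, 4, 5, 6, 7, 8, 9, 11}
(Z ∩ Y)^c ∩ ((Y ∩ Z) Δ (X ∩ Z)) = {1}
((Z ∩ Y)^c ∩ ((Y ∩ Z) Δ (X ∩ Z))) ∩ Z = {1}
Both equal {1}, so Z ∩ (((Y ∩ Z) Δ (X ∩ Z)) \ (Z ∩ Y)) = ((Z ∩ Y)^c ∩ ((Y ∩ Z) Δ (X ∩ Z))) ∩ Z.

Yes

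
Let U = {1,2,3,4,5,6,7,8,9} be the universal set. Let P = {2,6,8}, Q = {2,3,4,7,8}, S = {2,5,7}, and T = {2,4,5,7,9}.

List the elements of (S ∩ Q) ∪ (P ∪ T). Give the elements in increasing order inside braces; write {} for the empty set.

S ∩ Q = {2,7}
P ∪ T = {2,4,5,6,7,8,9}
(S ∩ Q) ∪ (P ∪ T) = {2,4,5,6,7,8,9}

{2,4,5,6,7,8,9}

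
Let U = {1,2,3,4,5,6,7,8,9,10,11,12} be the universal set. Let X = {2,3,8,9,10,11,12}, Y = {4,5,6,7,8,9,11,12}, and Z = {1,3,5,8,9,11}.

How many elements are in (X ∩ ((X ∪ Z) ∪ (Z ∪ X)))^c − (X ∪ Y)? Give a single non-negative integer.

X ∪ Z = {1,2,3,5,8,9,10,11,12}
Z ∪ X = {1,2,3,5,8,9,10,11,12}
(X ∪ Z) ∪ (Z ∪ X) = {1,2,3,5,8,9,10,11,12}
X ∩ ((X ∪ Z) ∪ (Z ∪ X)) = {2,3,8,9,10,11,12}
(X ∩ ((X ∪ Z) ∪ (Z ∪ X)))^c = {1,4,5,6,7}
X ∪ Y = {2,3,4,5,6,7,8,9,10,11,12}
(X ∩ ((X ∪ Z) ∪ (Z ∪ X)))^c − (X ∪ Y) = {1}
|(X ∩ ((X ∪ Z) ∪ (Z ∪ X)))^c − (X ∪ Y)| = 1

1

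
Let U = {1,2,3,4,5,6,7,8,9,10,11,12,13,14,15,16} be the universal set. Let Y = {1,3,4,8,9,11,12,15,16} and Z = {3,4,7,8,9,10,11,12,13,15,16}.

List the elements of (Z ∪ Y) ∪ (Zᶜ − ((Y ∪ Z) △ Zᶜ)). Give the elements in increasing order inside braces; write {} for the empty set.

{1,3,4,7,8,9,10,11,12,13,15,16}

Z ∪ Y = {1,3,4,7,8,9,10,11,12,13,15,16}
Zᶜ = {1,2,5,6,14}
Y ∪ Z = {1,3,4,7,8,9,10,11,12,13,15,16}
(Y ∪ Z) △ Zᶜ = {2,3,4,5,6,7,8,9,10,11,12,13,14,15,16}
Zᶜ − ((Y ∪ Z) △ Zᶜ) = {1}
(Z ∪ Y) ∪ (Zᶜ − ((Y ∪ Z) △ Zᶜ)) = {1,3,4,7,8,9,10,11,12,13,15,16}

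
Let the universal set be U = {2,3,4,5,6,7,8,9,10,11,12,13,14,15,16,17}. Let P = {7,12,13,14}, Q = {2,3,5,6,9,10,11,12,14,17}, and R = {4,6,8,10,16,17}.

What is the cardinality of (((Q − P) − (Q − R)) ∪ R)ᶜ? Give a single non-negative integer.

Q − P = {2,3,5,6,9,10,11,17}
Q − R = {2,3,5,9,11,12,14}
(Q − P) − (Q − R) = {6,10,17}
((Q − P) − (Q − R)) ∪ R = {4,6,8,10,16,17}
(((Q − P) − (Q − R)) ∪ R)ᶜ = {2,3,5,7,9,11,12,13,14,15}
|(((Q − P) − (Q − R)) ∪ R)ᶜ| = 10

10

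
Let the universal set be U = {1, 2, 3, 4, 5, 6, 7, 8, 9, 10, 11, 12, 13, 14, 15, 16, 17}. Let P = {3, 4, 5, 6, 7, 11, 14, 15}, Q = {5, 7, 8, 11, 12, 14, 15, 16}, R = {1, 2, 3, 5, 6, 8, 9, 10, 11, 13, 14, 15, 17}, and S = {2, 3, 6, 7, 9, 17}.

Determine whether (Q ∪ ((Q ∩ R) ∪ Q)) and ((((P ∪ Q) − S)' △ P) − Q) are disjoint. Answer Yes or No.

Q ∩ R = {5, 8, 11, 14, 15}
(Q ∩ R) ∪ Q = {5, 7, 8, 11, 12, 14, 15, 16}
Q ∪ ((Q ∩ R) ∪ Q) = {5, 7, 8, 11, 12, 14, 15, 16}
P ∪ Q = {3, 4, 5, 6, 7, 8, 11, 12, 14, 15, 16}
(P ∪ Q) − S = {4, 5, 8, 11, 12, 14, 15, 16}
((P ∪ Q) − S)' = {1, 2, 3, 6, 7, 9, 10, 13, 17}
((P ∪ Q) − S)' △ P = {1, 2, 4, 5, 9, 10, 11, 13, 14, 15, 17}
(((P ∪ Q) − S)' △ P) − Q = {1, 2, 4, 9, 10, 13, 17}
{5, 7, 8, 11, 12, 14, 15, 16} and {1, 2, 4, 9, 10, 13, 17} share no elements.

Yes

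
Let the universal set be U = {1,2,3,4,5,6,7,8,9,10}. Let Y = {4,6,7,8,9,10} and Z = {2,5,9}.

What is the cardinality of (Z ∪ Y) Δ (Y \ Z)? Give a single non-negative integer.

3

Z ∪ Y = {2,4,5,6,7,8,9,10}
Y \ Z = {4,6,7,8,10}
(Z ∪ Y) Δ (Y \ Z) = {2,5,9}
|(Z ∪ Y) Δ (Y \ Z)| = 3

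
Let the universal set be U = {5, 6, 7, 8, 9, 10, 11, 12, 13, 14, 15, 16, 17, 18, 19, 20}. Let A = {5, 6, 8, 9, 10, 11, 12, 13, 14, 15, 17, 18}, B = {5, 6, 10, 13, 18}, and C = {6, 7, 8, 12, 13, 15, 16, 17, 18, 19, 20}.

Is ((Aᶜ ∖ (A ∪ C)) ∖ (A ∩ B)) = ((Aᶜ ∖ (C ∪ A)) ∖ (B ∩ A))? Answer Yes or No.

Yes

Aᶜ = {7, 16, 19, 20}
A ∪ C = {5, 6, 7, 8, 9, 10, 11, 12, 13, 14, 15, 16, 17, 18, 19, 20}
Aᶜ ∖ (A ∪ C) = {}
A ∩ B = {5, 6, 10, 13, 18}
(Aᶜ ∖ (A ∪ C)) ∖ (A ∩ B) = {}
C ∪ A = {5, 6, 7, 8, 9, 10, 11, 12, 13, 14, 15, 16, 17, 18, 19, 20}
Aᶜ ∖ (C ∪ A) = {}
B ∩ A = {5, 6, 10, 13, 18}
(Aᶜ ∖ (C ∪ A)) ∖ (B ∩ A) = {}
Both equal {}, so (Aᶜ ∖ (A ∪ C)) ∖ (A ∩ B) = (Aᶜ ∖ (C ∪ A)) ∖ (B ∩ A).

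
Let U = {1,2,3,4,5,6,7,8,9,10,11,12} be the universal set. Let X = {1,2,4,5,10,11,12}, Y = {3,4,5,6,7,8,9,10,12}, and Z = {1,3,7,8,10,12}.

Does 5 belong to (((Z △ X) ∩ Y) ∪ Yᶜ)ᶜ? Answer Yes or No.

5 ∉ Z and 5 ∈ X, so 5 ∈ Z △ X
5 ∈ (Z △ X) and 5 ∈ Y, so 5 ∈ (Z △ X) ∩ Y
5 ∈ Y, so 5 ∉ Yᶜ
5 ∈ ((Z △ X) ∩ Y) and 5 ∉ Yᶜ, so 5 ∈ ((Z △ X) ∩ Y) ∪ Yᶜ
5 ∉ (((Z △ X) ∩ Y) ∪ Yᶜ)ᶜ since 5 ∈ (((Z △ X) ∩ Y) ∪ Yᶜ)

No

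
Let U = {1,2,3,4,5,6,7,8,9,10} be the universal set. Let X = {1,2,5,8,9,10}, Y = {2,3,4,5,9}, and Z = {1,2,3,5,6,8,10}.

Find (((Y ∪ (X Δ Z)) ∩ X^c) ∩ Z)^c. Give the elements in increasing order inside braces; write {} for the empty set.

{1,2,4,5,7,8,9,10}

X Δ Z = {3,6,9}
Y ∪ (X Δ Z) = {2,3,4,5,6,9}
X^c = {3,4,6,7}
(Y ∪ (X Δ Z)) ∩ X^c = {3,4,6}
((Y ∪ (X Δ Z)) ∩ X^c) ∩ Z = {3,6}
(((Y ∪ (X Δ Z)) ∩ X^c) ∩ Z)^c = {1,2,4,5,7,8,9,10}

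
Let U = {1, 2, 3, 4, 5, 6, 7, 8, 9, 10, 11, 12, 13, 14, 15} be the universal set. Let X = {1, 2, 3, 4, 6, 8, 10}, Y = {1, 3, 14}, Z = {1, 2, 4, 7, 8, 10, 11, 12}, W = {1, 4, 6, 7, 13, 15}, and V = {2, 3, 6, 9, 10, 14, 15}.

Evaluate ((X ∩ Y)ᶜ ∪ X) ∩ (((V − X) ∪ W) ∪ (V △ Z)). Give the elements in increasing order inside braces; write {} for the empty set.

{1, 3, 4, 6, 7, 8, 9, 11, 12, 13, 14, 15}

X ∩ Y = {1, 3}
(X ∩ Y)ᶜ = {2, 4, 5, 6, 7, 8, 9, 10, 11, 12, 13, 14, 15}
(X ∩ Y)ᶜ ∪ X = {1, 2, 3, 4, 5, 6, 7, 8, 9, 10, 11, 12, 13, 14, 15}
V − X = {9, 14, 15}
(V − X) ∪ W = {1, 4, 6, 7, 9, 13, 14, 15}
V △ Z = {1, 3, 4, 6, 7, 8, 9, 11, 12, 14, 15}
((V − X) ∪ W) ∪ (V △ Z) = {1, 3, 4, 6, 7, 8, 9, 11, 12, 13, 14, 15}
((X ∩ Y)ᶜ ∪ X) ∩ (((V − X) ∪ W) ∪ (V △ Z)) = {1, 3, 4, 6, 7, 8, 9, 11, 12, 13, 14, 15}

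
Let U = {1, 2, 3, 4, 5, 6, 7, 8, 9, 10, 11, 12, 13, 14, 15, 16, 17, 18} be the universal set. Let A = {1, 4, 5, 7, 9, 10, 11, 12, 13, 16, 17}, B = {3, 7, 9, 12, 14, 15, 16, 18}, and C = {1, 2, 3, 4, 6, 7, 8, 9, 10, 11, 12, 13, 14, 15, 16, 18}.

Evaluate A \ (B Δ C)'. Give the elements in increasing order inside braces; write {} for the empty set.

{1, 4, 10, 11, 13}

B Δ C = {1, 2, 4, 6, 8, 10, 11, 13}
(B Δ C)' = {3, 5, 7, 9, 12, 14, 15, 16, 17, 18}
A \ (B Δ C)' = {1, 4, 10, 11, 13}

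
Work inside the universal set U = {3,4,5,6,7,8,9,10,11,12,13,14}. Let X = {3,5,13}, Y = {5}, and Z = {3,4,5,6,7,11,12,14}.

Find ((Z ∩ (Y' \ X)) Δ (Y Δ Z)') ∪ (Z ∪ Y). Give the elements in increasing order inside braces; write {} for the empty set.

Y' = {3,4,6,7,8,9,10,11,12,13,14}
Y' \ X = {4,6,7,8,9,10,11,12,14}
Z ∩ (Y' \ X) = {4,6,7,11,12,14}
Y Δ Z = {3,4,6,7,11,12,14}
(Y Δ Z)' = {5,8,9,10,13}
(Z ∩ (Y' \ X)) Δ (Y Δ Z)' = {4,5,6,7,8,9,10,11,12,13,14}
Z ∪ Y = {3,4,5,6,7,11,12,14}
((Z ∩ (Y' \ X)) Δ (Y Δ Z)') ∪ (Z ∪ Y) = {3,4,5,6,7,8,9,10,11,12,13,14}

{3,4,5,6,7,8,9,10,11,12,13,14}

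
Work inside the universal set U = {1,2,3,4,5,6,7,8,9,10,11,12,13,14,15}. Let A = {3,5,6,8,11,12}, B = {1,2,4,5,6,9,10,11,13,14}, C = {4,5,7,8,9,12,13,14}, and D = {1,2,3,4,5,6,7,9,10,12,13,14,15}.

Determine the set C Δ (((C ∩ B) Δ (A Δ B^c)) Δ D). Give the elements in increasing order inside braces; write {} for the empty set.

{1,2,3,4,7,8,9,10,11,13,14}

C ∩ B = {4,5,9,13,14}
B^c = {3,7,8,12,15}
A Δ B^c = {5,6,7,11,15}
(C ∩ B) Δ (A Δ B^c) = {4,6,7,9,11,13,14,15}
((C ∩ B) Δ (A Δ B^c)) Δ D = {1,2,3,5,10,11,12}
C Δ (((C ∩ B) Δ (A Δ B^c)) Δ D) = {1,2,3,4,7,8,9,10,11,13,14}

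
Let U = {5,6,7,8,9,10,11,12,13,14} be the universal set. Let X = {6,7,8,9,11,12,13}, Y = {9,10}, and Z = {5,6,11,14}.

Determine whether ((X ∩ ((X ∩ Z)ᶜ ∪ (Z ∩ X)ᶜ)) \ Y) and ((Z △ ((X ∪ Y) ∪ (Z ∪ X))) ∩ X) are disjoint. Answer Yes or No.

X ∩ Z = {6,11}
(X ∩ Z)ᶜ = {5,7,8,9,10,12,13,14}
Z ∩ X = {6,11}
(Z ∩ X)ᶜ = {5,7,8,9,10,12,13,14}
(X ∩ Z)ᶜ ∪ (Z ∩ X)ᶜ = {5,7,8,9,10,12,13,14}
X ∩ ((X ∩ Z)ᶜ ∪ (Z ∩ X)ᶜ) = {7,8,9,12,13}
(X ∩ ((X ∩ Z)ᶜ ∪ (Z ∩ X)ᶜ)) \ Y = {7,8,12,13}
X ∪ Y = {6,7,8,9,10,11,12,13}
Z ∪ X = {5,6,7,8,9,11,12,13,14}
(X ∪ Y) ∪ (Z ∪ X) = {5,6,7,8,9,10,11,12,13,14}
Z △ ((X ∪ Y) ∪ (Z ∪ X)) = {7,8,9,10,12,13}
(Z △ ((X ∪ Y) ∪ (Z ∪ X))) ∩ X = {7,8,9,12,13}
7 lies in both, so they are not disjoint.

No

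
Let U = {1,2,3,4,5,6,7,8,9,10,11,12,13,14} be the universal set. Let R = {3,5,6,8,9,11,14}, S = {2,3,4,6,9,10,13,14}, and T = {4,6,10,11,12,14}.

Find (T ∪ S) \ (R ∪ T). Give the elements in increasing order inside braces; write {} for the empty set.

T ∪ S = {2,3,4,6,9,10,11,12,13,14}
R ∪ T = {3,4,5,6,8,9,10,11,12,14}
(T ∪ S) \ (R ∪ T) = {2,13}

{2,13}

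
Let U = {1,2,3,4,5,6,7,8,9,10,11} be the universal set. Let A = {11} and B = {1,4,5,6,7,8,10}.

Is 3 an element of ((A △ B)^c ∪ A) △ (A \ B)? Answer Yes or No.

3 ∉ A and 3 ∉ B, so 3 ∉ A △ B
3 ∈ (A △ B)^c since 3 ∉ (A △ B)
3 ∈ (A △ B)^c and 3 ∉ A, so 3 ∈ (A △ B)^c ∪ A
3 ∉ A and 3 ∉ B, so 3 ∉ A \ B
3 ∈ ((A △ B)^c ∪ A) and 3 ∉ (A \ B), so 3 ∈ ((A △ B)^c ∪ A) △ (A \ B)

Yes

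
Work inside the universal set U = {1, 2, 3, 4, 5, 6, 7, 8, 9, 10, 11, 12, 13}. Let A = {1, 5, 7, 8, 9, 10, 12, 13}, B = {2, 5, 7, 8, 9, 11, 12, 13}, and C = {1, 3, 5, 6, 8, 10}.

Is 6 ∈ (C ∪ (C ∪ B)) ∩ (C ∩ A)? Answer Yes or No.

No

6 ∈ C and 6 ∉ B, so 6 ∈ C ∪ B
6 ∈ C and 6 ∈ (C ∪ B), so 6 ∈ C ∪ (C ∪ B)
6 ∈ C and 6 ∉ A, so 6 ∉ C ∩ A
6 ∈ (C ∪ (C ∪ B)) and 6 ∉ (C ∩ A), so 6 ∉ (C ∪ (C ∪ B)) ∩ (C ∩ A)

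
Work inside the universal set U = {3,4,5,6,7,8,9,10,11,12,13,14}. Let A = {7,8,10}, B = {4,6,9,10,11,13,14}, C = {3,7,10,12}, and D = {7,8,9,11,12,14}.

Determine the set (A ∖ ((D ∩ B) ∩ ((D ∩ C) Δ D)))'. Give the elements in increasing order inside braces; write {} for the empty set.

{3,4,5,6,9,11,12,13,14}

D ∩ B = {9,11,14}
D ∩ C = {7,12}
(D ∩ C) Δ D = {8,9,11,14}
(D ∩ B) ∩ ((D ∩ C) Δ D) = {9,11,14}
A ∖ ((D ∩ B) ∩ ((D ∩ C) Δ D)) = {7,8,10}
(A ∖ ((D ∩ B) ∩ ((D ∩ C) Δ D)))' = {3,4,5,6,9,11,12,13,14}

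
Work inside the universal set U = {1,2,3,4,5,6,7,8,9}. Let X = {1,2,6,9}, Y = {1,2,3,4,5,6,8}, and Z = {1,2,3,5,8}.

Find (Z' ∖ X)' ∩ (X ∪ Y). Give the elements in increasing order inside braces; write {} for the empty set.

Z' = {4,6,7,9}
Z' ∖ X = {4,7}
(Z' ∖ X)' = {1,2,3,5,6,8,9}
X ∪ Y = {1,2,3,4,5,6,8,9}
(Z' ∖ X)' ∩ (X ∪ Y) = {1,2,3,5,6,8,9}

{1,2,3,5,6,8,9}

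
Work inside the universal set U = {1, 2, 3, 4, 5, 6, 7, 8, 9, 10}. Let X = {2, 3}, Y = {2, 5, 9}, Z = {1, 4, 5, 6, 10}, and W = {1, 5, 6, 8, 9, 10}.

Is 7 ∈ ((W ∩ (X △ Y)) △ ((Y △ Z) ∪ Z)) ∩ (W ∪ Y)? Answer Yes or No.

No

7 ∉ X and 7 ∉ Y, so 7 ∉ X △ Y
7 ∉ W and 7 ∉ (X △ Y), so 7 ∉ W ∩ (X △ Y)
7 ∉ Y and 7 ∉ Z, so 7 ∉ Y △ Z
7 ∉ (Y △ Z) and 7 ∉ Z, so 7 ∉ (Y △ Z) ∪ Z
7 ∉ (W ∩ (X △ Y)) and 7 ∉ ((Y △ Z) ∪ Z), so 7 ∉ (W ∩ (X △ Y)) △ ((Y △ Z) ∪ Z)
7 ∉ W and 7 ∉ Y, so 7 ∉ W ∪ Y
7 ∉ ((W ∩ (X △ Y)) △ ((Y △ Z) ∪ Z)) and 7 ∉ (W ∪ Y), so 7 ∉ ((W ∩ (X △ Y)) △ ((Y △ Z) ∪ Z)) ∩ (W ∪ Y)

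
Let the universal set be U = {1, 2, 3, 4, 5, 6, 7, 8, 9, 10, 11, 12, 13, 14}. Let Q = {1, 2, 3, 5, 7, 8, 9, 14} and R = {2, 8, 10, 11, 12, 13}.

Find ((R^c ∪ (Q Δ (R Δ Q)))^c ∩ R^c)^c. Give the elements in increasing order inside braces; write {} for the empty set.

{1, 2, 3, 4, 5, 6, 7, 8, 9, 10, 11, 12, 13, 14}

R^c = {1, 3, 4, 5, 6, 7, 9, 14}
R Δ Q = {1, 3, 5, 7, 9, 10, 11, 12, 13, 14}
Q Δ (R Δ Q) = {2, 8, 10, 11, 12, 13}
R^c ∪ (Q Δ (R Δ Q)) = {1, 2, 3, 4, 5, 6, 7, 8, 9, 10, 11, 12, 13, 14}
(R^c ∪ (Q Δ (R Δ Q)))^c = {}
(R^c ∪ (Q Δ (R Δ Q)))^c ∩ R^c = {}
((R^c ∪ (Q Δ (R Δ Q)))^c ∩ R^c)^c = {1, 2, 3, 4, 5, 6, 7, 8, 9, 10, 11, 12, 13, 14}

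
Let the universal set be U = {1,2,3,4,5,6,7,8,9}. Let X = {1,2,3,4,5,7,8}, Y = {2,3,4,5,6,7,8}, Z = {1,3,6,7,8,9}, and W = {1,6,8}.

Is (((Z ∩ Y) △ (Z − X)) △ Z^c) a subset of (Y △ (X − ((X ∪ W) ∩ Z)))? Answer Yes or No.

No

Z ∩ Y = {3,6,7,8}
Z − X = {6,9}
(Z ∩ Y) △ (Z − X) = {3,7,8,9}
Z^c = {2,4,5}
((Z ∩ Y) △ (Z − X)) △ Z^c = {2,3,4,5,7,8,9}
X ∪ W = {1,2,3,4,5,6,7,8}
(X ∪ W) ∩ Z = {1,3,6,7,8}
X − ((X ∪ W) ∩ Z) = {2,4,5}
Y △ (X − ((X ∪ W) ∩ Z)) = {3,6,7,8}
2 ∈ ((Z ∩ Y) △ (Z − X)) △ Z^c but 2 ∉ Y △ (X − ((X ∪ W) ∩ Z)), so the inclusion fails.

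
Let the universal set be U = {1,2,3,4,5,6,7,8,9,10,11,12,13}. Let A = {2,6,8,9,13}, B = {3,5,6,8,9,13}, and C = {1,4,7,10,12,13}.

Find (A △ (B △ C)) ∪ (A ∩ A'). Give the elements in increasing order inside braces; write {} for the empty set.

{1,2,3,4,5,7,10,12,13}

B △ C = {1,3,4,5,6,7,8,9,10,12}
A △ (B △ C) = {1,2,3,4,5,7,10,12,13}
A' = {1,3,4,5,7,10,11,12}
A ∩ A' = {}
(A △ (B △ C)) ∪ (A ∩ A') = {1,2,3,4,5,7,10,12,13}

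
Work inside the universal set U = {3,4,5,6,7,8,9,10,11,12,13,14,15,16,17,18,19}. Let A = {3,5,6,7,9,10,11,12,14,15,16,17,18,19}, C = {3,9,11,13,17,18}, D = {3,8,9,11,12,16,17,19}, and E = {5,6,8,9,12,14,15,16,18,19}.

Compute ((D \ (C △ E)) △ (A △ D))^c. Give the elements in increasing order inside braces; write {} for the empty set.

C △ E = {3,5,6,8,11,12,13,14,15,16,17,19}
D \ (C △ E) = {9}
A △ D = {5,6,7,8,10,14,15,18}
(D \ (C △ E)) △ (A △ D) = {5,6,7,8,9,10,14,15,18}
((D \ (C △ E)) △ (A △ D))^c = {3,4,11,12,13,16,17,19}

{3,4,11,12,13,16,17,19}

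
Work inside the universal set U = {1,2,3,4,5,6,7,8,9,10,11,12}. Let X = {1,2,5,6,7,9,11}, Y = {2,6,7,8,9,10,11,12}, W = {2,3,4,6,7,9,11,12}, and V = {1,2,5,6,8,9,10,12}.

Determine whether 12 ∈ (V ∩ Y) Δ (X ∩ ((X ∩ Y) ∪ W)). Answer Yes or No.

Yes

12 ∈ V and 12 ∈ Y, so 12 ∈ V ∩ Y
12 ∉ X and 12 ∈ Y, so 12 ∉ X ∩ Y
12 ∉ (X ∩ Y) and 12 ∈ W, so 12 ∈ (X ∩ Y) ∪ W
12 ∉ X and 12 ∈ ((X ∩ Y) ∪ W), so 12 ∉ X ∩ ((X ∩ Y) ∪ W)
12 ∈ (V ∩ Y) and 12 ∉ (X ∩ ((X ∩ Y) ∪ W)), so 12 ∈ (V ∩ Y) Δ (X ∩ ((X ∩ Y) ∪ W))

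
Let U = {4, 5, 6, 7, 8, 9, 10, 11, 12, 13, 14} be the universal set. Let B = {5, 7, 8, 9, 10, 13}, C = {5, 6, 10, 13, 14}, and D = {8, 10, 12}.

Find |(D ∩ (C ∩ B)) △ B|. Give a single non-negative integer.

C ∩ B = {5, 10, 13}
D ∩ (C ∩ B) = {10}
(D ∩ (C ∩ B)) △ B = {5, 7, 8, 9, 13}
|(D ∩ (C ∩ B)) △ B| = 5

5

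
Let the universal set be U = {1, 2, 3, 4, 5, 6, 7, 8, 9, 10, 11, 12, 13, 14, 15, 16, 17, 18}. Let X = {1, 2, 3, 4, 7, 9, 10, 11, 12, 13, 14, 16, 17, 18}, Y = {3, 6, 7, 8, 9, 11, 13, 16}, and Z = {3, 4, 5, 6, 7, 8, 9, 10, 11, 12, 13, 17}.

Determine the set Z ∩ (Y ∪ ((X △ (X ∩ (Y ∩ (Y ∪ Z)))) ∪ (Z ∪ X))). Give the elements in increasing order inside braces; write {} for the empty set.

{3, 4, 5, 6, 7, 8, 9, 10, 11, 12, 13, 17}

Y ∪ Z = {3, 4, 5, 6, 7, 8, 9, 10, 11, 12, 13, 16, 17}
Y ∩ (Y ∪ Z) = {3, 6, 7, 8, 9, 11, 13, 16}
X ∩ (Y ∩ (Y ∪ Z)) = {3, 7, 9, 11, 13, 16}
X △ (X ∩ (Y ∩ (Y ∪ Z))) = {1, 2, 4, 10, 12, 14, 17, 18}
Z ∪ X = {1, 2, 3, 4, 5, 6, 7, 8, 9, 10, 11, 12, 13, 14, 16, 17, 18}
(X △ (X ∩ (Y ∩ (Y ∪ Z)))) ∪ (Z ∪ X) = {1, 2, 3, 4, 5, 6, 7, 8, 9, 10, 11, 12, 13, 14, 16, 17, 18}
Y ∪ ((X △ (X ∩ (Y ∩ (Y ∪ Z)))) ∪ (Z ∪ X)) = {1, 2, 3, 4, 5, 6, 7, 8, 9, 10, 11, 12, 13, 14, 16, 17, 18}
Z ∩ (Y ∪ ((X △ (X ∩ (Y ∩ (Y ∪ Z)))) ∪ (Z ∪ X))) = {3, 4, 5, 6, 7, 8, 9, 10, 11, 12, 13, 17}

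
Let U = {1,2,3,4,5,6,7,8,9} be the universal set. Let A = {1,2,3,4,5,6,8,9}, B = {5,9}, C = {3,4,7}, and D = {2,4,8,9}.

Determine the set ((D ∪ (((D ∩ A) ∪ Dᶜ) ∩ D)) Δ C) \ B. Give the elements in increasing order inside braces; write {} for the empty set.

{2,3,7,8}

D ∩ A = {2,4,8,9}
Dᶜ = {1,3,5,6,7}
(D ∩ A) ∪ Dᶜ = {1,2,3,4,5,6,7,8,9}
((D ∩ A) ∪ Dᶜ) ∩ D = {2,4,8,9}
D ∪ (((D ∩ A) ∪ Dᶜ) ∩ D) = {2,4,8,9}
(D ∪ (((D ∩ A) ∪ Dᶜ) ∩ D)) Δ C = {2,3,7,8,9}
((D ∪ (((D ∩ A) ∪ Dᶜ) ∩ D)) Δ C) \ B = {2,3,7,8}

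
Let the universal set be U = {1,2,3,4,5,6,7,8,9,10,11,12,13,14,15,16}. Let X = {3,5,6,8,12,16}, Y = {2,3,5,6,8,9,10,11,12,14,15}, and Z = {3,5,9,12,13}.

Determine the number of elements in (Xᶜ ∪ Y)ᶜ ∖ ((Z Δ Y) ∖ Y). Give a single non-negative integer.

1

Xᶜ = {1,2,4,7,9,10,11,13,14,15}
Xᶜ ∪ Y = {1,2,3,4,5,6,7,8,9,10,11,12,13,14,15}
(Xᶜ ∪ Y)ᶜ = {16}
Z Δ Y = {2,6,8,10,11,13,14,15}
(Z Δ Y) ∖ Y = {13}
(Xᶜ ∪ Y)ᶜ ∖ ((Z Δ Y) ∖ Y) = {16}
|(Xᶜ ∪ Y)ᶜ ∖ ((Z Δ Y) ∖ Y)| = 1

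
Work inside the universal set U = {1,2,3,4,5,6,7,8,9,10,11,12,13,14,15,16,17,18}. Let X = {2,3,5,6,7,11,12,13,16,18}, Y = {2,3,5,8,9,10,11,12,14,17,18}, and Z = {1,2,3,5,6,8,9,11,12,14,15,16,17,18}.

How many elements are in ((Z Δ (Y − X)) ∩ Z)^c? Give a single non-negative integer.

Y − X = {8,9,10,14,17}
Z Δ (Y − X) = {1,2,3,5,6,10,11,12,15,16,18}
(Z Δ (Y − X)) ∩ Z = {1,2,3,5,6,11,12,15,16,18}
((Z Δ (Y − X)) ∩ Z)^c = {4,7,8,9,10,13,14,17}
|((Z Δ (Y − X)) ∩ Z)^c| = 8

8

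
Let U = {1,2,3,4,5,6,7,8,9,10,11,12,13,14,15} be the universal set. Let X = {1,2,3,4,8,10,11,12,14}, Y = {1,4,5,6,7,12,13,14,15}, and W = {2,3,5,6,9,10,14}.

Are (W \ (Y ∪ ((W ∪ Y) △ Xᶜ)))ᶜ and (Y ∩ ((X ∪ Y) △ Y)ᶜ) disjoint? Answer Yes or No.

W ∪ Y = {1,2,3,4,5,6,7,9,10,12,13,14,15}
Xᶜ = {5,6,7,9,13,15}
(W ∪ Y) △ Xᶜ = {1,2,3,4,10,12,14}
Y ∪ ((W ∪ Y) △ Xᶜ) = {1,2,3,4,5,6,7,10,12,13,14,15}
W \ (Y ∪ ((W ∪ Y) △ Xᶜ)) = {9}
(W \ (Y ∪ ((W ∪ Y) △ Xᶜ)))ᶜ = {1,2,3,4,5,6,7,8,10,11,12,13,14,15}
X ∪ Y = {1,2,3,4,5,6,7,8,10,11,12,13,14,15}
(X ∪ Y) △ Y = {2,3,8,10,11}
((X ∪ Y) △ Y)ᶜ = {1,4,5,6,7,9,12,13,14,15}
Y ∩ ((X ∪ Y) △ Y)ᶜ = {1,4,5,6,7,12,13,14,15}
1 lies in both, so they are not disjoint.

No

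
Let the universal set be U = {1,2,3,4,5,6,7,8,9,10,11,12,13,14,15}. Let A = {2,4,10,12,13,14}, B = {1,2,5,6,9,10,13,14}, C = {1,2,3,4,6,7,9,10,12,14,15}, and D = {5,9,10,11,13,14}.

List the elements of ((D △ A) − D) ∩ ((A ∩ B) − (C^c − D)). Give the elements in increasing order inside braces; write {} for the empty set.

D △ A = {2,4,5,9,11,12}
(D △ A) − D = {2,4,12}
A ∩ B = {2,10,13,14}
C^c = {5,8,11,13}
C^c − D = {8}
(A ∩ B) − (C^c − D) = {2,10,13,14}
((D △ A) − D) ∩ ((A ∩ B) − (C^c − D)) = {2}

{2}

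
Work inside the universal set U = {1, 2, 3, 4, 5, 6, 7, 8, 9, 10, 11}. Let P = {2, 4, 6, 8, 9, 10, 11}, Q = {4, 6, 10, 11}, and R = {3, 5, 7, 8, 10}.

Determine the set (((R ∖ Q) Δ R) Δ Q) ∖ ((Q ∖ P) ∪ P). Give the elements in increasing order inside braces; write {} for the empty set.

R ∖ Q = {3, 5, 7, 8}
(R ∖ Q) Δ R = {10}
((R ∖ Q) Δ R) Δ Q = {4, 6, 11}
Q ∖ P = {}
(Q ∖ P) ∪ P = {2, 4, 6, 8, 9, 10, 11}
(((R ∖ Q) Δ R) Δ Q) ∖ ((Q ∖ P) ∪ P) = {}

{}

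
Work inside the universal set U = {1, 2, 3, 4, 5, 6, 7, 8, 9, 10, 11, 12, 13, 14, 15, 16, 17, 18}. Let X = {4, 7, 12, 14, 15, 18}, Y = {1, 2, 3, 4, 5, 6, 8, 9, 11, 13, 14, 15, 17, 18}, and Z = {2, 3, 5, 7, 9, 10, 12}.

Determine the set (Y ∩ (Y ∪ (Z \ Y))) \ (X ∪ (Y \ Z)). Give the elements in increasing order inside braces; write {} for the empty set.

{2, 3, 5, 9}

Z \ Y = {7, 10, 12}
Y ∪ (Z \ Y) = {1, 2, 3, 4, 5, 6, 7, 8, 9, 10, 11, 12, 13, 14, 15, 17, 18}
Y ∩ (Y ∪ (Z \ Y)) = {1, 2, 3, 4, 5, 6, 8, 9, 11, 13, 14, 15, 17, 18}
Y \ Z = {1, 4, 6, 8, 11, 13, 14, 15, 17, 18}
X ∪ (Y \ Z) = {1, 4, 6, 7, 8, 11, 12, 13, 14, 15, 17, 18}
(Y ∩ (Y ∪ (Z \ Y))) \ (X ∪ (Y \ Z)) = {2, 3, 5, 9}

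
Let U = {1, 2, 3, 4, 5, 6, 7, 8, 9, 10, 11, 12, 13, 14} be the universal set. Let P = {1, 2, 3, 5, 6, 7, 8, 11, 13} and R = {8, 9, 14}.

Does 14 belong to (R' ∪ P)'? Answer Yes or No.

14 ∈ R, so 14 ∉ R'
14 ∉ R' and 14 ∉ P, so 14 ∉ R' ∪ P
14 ∈ (R' ∪ P)' since 14 ∉ (R' ∪ P)

Yes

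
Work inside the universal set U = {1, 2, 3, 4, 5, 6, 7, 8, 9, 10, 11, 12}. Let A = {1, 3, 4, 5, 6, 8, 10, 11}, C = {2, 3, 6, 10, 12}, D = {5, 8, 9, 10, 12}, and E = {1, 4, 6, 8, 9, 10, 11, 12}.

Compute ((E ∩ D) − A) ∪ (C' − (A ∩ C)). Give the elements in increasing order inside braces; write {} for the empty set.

{1, 4, 5, 7, 8, 9, 11, 12}

E ∩ D = {8, 9, 10, 12}
(E ∩ D) − A = {9, 12}
C' = {1, 4, 5, 7, 8, 9, 11}
A ∩ C = {3, 6, 10}
C' − (A ∩ C) = {1, 4, 5, 7, 8, 9, 11}
((E ∩ D) − A) ∪ (C' − (A ∩ C)) = {1, 4, 5, 7, 8, 9, 11, 12}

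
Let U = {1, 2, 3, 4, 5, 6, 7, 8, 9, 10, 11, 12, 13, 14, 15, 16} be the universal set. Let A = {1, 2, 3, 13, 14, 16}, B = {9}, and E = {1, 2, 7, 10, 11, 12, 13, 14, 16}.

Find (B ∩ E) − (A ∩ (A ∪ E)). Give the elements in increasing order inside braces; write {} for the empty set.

B ∩ E = {}
A ∪ E = {1, 2, 3, 7, 10, 11, 12, 13, 14, 16}
A ∩ (A ∪ E) = {1, 2, 3, 13, 14, 16}
(B ∩ E) − (A ∩ (A ∪ E)) = {}

{}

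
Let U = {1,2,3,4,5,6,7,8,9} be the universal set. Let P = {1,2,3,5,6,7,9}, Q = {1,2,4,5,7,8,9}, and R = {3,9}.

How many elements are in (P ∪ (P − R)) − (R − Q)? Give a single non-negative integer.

P − R = {1,2,5,6,7}
P ∪ (P − R) = {1,2,3,5,6,7,9}
R − Q = {3}
(P ∪ (P − R)) − (R − Q) = {1,2,5,6,7,9}
|(P ∪ (P − R)) − (R − Q)| = 6

6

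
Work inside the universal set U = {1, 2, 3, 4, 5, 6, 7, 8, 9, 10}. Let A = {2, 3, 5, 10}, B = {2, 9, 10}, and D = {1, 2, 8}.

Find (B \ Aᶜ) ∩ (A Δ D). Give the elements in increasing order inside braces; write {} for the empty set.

Aᶜ = {1, 4, 6, 7, 8, 9}
B \ Aᶜ = {2, 10}
A Δ D = {1, 3, 5, 8, 10}
(B \ Aᶜ) ∩ (A Δ D) = {10}

{10}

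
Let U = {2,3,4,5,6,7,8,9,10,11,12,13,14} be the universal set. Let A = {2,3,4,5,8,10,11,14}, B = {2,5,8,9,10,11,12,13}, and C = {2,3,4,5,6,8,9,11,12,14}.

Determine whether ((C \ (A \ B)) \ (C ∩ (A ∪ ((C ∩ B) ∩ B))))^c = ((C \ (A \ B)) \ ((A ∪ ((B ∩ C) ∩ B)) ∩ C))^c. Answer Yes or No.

A \ B = {3,4,14}
C \ (A \ B) = {2,5,6,8,9,11,12}
C ∩ B = {2,5,8,9,11,12}
(C ∩ B) ∩ B = {2,5,8,9,11,12}
A ∪ ((C ∩ B) ∩ B) = {2,3,4,5,8,9,10,11,12,14}
C ∩ (A ∪ ((C ∩ B) ∩ B)) = {2,3,4,5,8,9,11,12,14}
(C \ (A \ B)) \ (C ∩ (A ∪ ((C ∩ B) ∩ B))) = {6}
((C \ (A \ B)) \ (C ∩ (A ∪ ((C ∩ B) ∩ B))))^c = {2,3,4,5,7,8,9,10,11,12,13,14}
B ∩ C = {2,5,8,9,11,12}
(B ∩ C) ∩ B = {2,5,8,9,11,12}
A ∪ ((B ∩ C) ∩ B) = {2,3,4,5,8,9,10,11,12,14}
(A ∪ ((B ∩ C) ∩ B)) ∩ C = {2,3,4,5,8,9,11,12,14}
(C \ (A \ B)) \ ((A ∪ ((B ∩ C) ∩ B)) ∩ C) = {6}
((C \ (A \ B)) \ ((A ∪ ((B ∩ C) ∩ B)) ∩ C))^c = {2,3,4,5,7,8,9,10,11,12,13,14}
Both equal {2,3,4,5,7,8,9,10,11,12,13,14}, so ((C \ (A \ B)) \ (C ∩ (A ∪ ((C ∩ B) ∩ B))))^c = ((C \ (A \ B)) \ ((A ∪ ((B ∩ C) ∩ B)) ∩ C))^c.

Yes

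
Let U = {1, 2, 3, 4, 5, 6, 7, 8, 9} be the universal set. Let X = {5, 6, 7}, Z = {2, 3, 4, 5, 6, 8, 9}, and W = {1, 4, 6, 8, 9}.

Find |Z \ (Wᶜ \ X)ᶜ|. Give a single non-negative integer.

2

Wᶜ = {2, 3, 5, 7}
Wᶜ \ X = {2, 3}
(Wᶜ \ X)ᶜ = {1, 4, 5, 6, 7, 8, 9}
Z \ (Wᶜ \ X)ᶜ = {2, 3}
|Z \ (Wᶜ \ X)ᶜ| = 2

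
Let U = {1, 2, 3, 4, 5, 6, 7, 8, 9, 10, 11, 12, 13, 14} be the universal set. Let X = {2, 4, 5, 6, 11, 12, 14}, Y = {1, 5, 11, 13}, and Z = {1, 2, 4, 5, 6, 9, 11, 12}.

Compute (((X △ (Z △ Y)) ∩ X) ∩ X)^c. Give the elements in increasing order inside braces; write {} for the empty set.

{1, 2, 3, 4, 6, 7, 8, 9, 10, 12, 13}

Z △ Y = {2, 4, 6, 9, 12, 13}
X △ (Z △ Y) = {5, 9, 11, 13, 14}
(X △ (Z △ Y)) ∩ X = {5, 11, 14}
((X △ (Z △ Y)) ∩ X) ∩ X = {5, 11, 14}
(((X △ (Z △ Y)) ∩ X) ∩ X)^c = {1, 2, 3, 4, 6, 7, 8, 9, 10, 12, 13}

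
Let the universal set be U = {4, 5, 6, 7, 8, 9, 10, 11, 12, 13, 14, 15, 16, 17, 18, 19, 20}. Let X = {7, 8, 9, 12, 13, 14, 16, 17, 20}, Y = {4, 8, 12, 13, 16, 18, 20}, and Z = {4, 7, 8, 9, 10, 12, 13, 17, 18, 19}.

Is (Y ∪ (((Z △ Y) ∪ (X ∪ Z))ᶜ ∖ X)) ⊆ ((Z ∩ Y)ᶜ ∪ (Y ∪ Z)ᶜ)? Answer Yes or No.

No

Z △ Y = {7, 9, 10, 16, 17, 19, 20}
X ∪ Z = {4, 7, 8, 9, 10, 12, 13, 14, 16, 17, 18, 19, 20}
(Z △ Y) ∪ (X ∪ Z) = {4, 7, 8, 9, 10, 12, 13, 14, 16, 17, 18, 19, 20}
((Z △ Y) ∪ (X ∪ Z))ᶜ = {5, 6, 11, 15}
((Z △ Y) ∪ (X ∪ Z))ᶜ ∖ X = {5, 6, 11, 15}
Y ∪ (((Z △ Y) ∪ (X ∪ Z))ᶜ ∖ X) = {4, 5, 6, 8, 11, 12, 13, 15, 16, 18, 20}
Z ∩ Y = {4, 8, 12, 13, 18}
(Z ∩ Y)ᶜ = {5, 6, 7, 9, 10, 11, 14, 15, 16, 17, 19, 20}
Y ∪ Z = {4, 7, 8, 9, 10, 12, 13, 16, 17, 18, 19, 20}
(Y ∪ Z)ᶜ = {5, 6, 11, 14, 15}
(Z ∩ Y)ᶜ ∪ (Y ∪ Z)ᶜ = {5, 6, 7, 9, 10, 11, 14, 15, 16, 17, 19, 20}
4 ∈ Y ∪ (((Z △ Y) ∪ (X ∪ Z))ᶜ ∖ X) but 4 ∉ (Z ∩ Y)ᶜ ∪ (Y ∪ Z)ᶜ, so the inclusion fails.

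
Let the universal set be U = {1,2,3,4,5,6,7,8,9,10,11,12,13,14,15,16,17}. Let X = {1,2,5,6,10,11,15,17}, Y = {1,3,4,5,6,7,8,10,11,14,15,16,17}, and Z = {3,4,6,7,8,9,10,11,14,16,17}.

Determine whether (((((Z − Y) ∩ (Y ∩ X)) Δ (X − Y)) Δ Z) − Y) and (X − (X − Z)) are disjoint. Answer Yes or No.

Z − Y = {9}
Y ∩ X = {1,5,6,10,11,15,17}
(Z − Y) ∩ (Y ∩ X) = {}
X − Y = {2}
((Z − Y) ∩ (Y ∩ X)) Δ (X − Y) = {2}
(((Z − Y) ∩ (Y ∩ X)) Δ (X − Y)) Δ Z = {2,3,4,6,7,8,9,10,11,14,16,17}
((((Z − Y) ∩ (Y ∩ X)) Δ (X − Y)) Δ Z) − Y = {2,9}
X − Z = {1,2,5,15}
X − (X − Z) = {6,10,11,17}
{2,9} and {6,10,11,17} share no elements.

Yes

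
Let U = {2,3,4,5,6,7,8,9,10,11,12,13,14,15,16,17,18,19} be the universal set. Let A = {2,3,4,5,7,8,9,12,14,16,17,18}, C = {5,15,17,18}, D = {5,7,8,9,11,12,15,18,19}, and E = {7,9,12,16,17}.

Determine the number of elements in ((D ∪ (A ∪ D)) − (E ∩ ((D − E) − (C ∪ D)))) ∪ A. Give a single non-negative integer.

A ∪ D = {2,3,4,5,7,8,9,11,12,14,15,16,17,18,19}
D ∪ (A ∪ D) = {2,3,4,5,7,8,9,11,12,14,15,16,17,18,19}
D − E = {5,8,11,15,18,19}
C ∪ D = {5,7,8,9,11,12,15,17,18,19}
(D − E) − (C ∪ D) = {}
E ∩ ((D − E) − (C ∪ D)) = {}
(D ∪ (A ∪ D)) − (E ∩ ((D − E) − (C ∪ D))) = {2,3,4,5,7,8,9,11,12,14,15,16,17,18,19}
((D ∪ (A ∪ D)) − (E ∩ ((D − E) − (C ∪ D)))) ∪ A = {2,3,4,5,7,8,9,11,12,14,15,16,17,18,19}
|((D ∪ (A ∪ D)) − (E ∩ ((D − E) − (C ∪ D)))) ∪ A| = 15

15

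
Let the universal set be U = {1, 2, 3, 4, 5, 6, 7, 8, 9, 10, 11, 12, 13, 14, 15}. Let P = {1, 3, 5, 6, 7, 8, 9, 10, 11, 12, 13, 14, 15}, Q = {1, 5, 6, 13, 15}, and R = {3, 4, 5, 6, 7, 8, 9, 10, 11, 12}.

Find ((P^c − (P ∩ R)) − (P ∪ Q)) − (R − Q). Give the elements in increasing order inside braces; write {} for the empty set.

P^c = {2, 4}
P ∩ R = {3, 5, 6, 7, 8, 9, 10, 11, 12}
P^c − (P ∩ R) = {2, 4}
P ∪ Q = {1, 3, 5, 6, 7, 8, 9, 10, 11, 12, 13, 14, 15}
(P^c − (P ∩ R)) − (P ∪ Q) = {2, 4}
R − Q = {3, 4, 7, 8, 9, 10, 11, 12}
((P^c − (P ∩ R)) − (P ∪ Q)) − (R − Q) = {2}

{2}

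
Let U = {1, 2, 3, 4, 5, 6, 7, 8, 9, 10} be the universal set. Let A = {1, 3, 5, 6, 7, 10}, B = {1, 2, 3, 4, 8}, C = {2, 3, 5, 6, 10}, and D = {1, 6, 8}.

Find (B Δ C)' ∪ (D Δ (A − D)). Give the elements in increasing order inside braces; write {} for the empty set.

B Δ C = {1, 4, 5, 6, 8, 10}
(B Δ C)' = {2, 3, 7, 9}
A − D = {3, 5, 7, 10}
D Δ (A − D) = {1, 3, 5, 6, 7, 8, 10}
(B Δ C)' ∪ (D Δ (A − D)) = {1, 2, 3, 5, 6, 7, 8, 9, 10}

{1, 2, 3, 5, 6, 7, 8, 9, 10}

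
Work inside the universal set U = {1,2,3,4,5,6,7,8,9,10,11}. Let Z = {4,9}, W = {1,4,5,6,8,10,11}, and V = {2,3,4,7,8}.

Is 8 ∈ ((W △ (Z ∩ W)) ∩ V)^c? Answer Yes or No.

8 ∉ Z and 8 ∈ W, so 8 ∉ Z ∩ W
8 ∈ W and 8 ∉ (Z ∩ W), so 8 ∈ W △ (Z ∩ W)
8 ∈ (W △ (Z ∩ W)) and 8 ∈ V, so 8 ∈ (W △ (Z ∩ W)) ∩ V
8 ∉ ((W △ (Z ∩ W)) ∩ V)^c since 8 ∈ ((W △ (Z ∩ W)) ∩ V)

No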